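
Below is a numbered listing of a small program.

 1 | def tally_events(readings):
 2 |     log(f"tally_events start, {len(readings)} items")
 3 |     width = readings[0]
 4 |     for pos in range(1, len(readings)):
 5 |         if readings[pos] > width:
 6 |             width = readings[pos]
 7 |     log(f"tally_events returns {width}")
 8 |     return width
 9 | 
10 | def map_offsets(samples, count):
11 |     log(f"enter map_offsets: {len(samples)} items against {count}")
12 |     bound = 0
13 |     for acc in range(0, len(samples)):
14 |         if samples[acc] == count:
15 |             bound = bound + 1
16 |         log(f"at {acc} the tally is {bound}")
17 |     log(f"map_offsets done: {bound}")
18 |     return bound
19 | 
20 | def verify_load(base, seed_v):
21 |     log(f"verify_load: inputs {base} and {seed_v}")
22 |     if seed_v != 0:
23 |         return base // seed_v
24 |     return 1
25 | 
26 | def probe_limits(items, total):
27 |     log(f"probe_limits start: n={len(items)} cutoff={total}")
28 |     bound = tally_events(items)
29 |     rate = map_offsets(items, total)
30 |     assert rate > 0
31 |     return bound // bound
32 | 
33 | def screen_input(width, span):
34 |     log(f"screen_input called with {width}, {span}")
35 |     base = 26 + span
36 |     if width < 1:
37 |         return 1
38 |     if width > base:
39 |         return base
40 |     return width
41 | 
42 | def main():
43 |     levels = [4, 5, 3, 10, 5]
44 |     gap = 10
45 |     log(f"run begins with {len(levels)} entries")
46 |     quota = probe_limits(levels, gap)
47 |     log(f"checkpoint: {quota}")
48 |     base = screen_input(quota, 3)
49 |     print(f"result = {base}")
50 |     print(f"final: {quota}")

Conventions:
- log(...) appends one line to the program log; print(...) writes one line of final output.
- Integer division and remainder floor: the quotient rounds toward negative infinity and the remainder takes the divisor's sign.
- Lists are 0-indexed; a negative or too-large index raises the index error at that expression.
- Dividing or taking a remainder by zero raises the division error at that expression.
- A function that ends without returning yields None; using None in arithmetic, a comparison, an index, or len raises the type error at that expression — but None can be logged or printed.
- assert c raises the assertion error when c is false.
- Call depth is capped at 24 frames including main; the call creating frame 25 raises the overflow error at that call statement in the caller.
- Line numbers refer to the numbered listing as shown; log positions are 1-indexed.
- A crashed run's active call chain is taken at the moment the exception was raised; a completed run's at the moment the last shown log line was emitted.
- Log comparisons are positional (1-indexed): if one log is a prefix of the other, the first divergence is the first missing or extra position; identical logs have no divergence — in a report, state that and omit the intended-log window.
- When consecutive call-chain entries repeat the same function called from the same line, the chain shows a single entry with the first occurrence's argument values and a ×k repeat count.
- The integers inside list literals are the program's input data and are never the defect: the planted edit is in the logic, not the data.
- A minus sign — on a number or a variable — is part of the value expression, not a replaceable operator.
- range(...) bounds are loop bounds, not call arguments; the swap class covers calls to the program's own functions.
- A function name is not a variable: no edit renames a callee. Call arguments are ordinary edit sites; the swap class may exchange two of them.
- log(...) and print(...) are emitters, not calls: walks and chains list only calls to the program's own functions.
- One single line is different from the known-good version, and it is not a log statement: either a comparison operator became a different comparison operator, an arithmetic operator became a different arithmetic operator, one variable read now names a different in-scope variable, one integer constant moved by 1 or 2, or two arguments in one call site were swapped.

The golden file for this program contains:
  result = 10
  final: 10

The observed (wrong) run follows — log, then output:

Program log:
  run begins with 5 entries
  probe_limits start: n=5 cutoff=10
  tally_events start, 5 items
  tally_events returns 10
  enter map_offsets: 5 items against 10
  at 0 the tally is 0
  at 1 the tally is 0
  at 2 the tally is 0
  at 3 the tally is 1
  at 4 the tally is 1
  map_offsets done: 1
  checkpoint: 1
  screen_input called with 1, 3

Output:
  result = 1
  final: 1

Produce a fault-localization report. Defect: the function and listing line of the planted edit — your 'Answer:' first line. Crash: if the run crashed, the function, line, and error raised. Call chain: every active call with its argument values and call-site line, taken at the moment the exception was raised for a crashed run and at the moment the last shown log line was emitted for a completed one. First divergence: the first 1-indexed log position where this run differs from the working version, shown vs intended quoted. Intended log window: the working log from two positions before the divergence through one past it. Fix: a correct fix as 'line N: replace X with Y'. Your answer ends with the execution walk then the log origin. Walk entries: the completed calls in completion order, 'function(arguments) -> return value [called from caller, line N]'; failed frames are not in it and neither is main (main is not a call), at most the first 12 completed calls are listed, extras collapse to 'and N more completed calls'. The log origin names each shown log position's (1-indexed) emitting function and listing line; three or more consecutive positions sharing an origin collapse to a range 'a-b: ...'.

Answer: the defect is in probe_limits at line 31.
Core observation: Everything matches until log position 12, which reads 'checkpoint: 1' in place of 'checkpoint: 10'.
Call chain: main -> screen_input(1, 3) (called at line 48).
First divergence: position 12 — shown 'checkpoint: 1', intended 'checkpoint: 10'.
Intended log window:
  10: at 4 the tally is 1
  11: map_offsets done: 1
  12: checkpoint: 10
  13: screen_input called with 10, 3
Execution walk:
  tally_events([4, 5, 3, 10, 5]) -> 10  [called from probe_limits, line 28]
  map_offsets([4, 5, 3, 10, 5], 10) -> 1  [called from probe_limits, line 29]
  probe_limits([4, 5, 3, 10, 5], 10) -> 1  [called from main, line 46]
  screen_input(1, 3) -> 1  [called from main, line 48]
Log origins:
  1: emitted by main (line 45)
  2: emitted by probe_limits (line 27)
  3: emitted by tally_events (line 2)
  4: emitted by tally_events (line 7)
  5: emitted by map_offsets (line 11)
  6-10: emitted by map_offsets (line 16)
  11: emitted by map_offsets (line 17)
  12: emitted by main (line 47)
  13: emitted by screen_input (line 34)
A correct fix: line 31: replace `bound // bound` with `bound // rate`.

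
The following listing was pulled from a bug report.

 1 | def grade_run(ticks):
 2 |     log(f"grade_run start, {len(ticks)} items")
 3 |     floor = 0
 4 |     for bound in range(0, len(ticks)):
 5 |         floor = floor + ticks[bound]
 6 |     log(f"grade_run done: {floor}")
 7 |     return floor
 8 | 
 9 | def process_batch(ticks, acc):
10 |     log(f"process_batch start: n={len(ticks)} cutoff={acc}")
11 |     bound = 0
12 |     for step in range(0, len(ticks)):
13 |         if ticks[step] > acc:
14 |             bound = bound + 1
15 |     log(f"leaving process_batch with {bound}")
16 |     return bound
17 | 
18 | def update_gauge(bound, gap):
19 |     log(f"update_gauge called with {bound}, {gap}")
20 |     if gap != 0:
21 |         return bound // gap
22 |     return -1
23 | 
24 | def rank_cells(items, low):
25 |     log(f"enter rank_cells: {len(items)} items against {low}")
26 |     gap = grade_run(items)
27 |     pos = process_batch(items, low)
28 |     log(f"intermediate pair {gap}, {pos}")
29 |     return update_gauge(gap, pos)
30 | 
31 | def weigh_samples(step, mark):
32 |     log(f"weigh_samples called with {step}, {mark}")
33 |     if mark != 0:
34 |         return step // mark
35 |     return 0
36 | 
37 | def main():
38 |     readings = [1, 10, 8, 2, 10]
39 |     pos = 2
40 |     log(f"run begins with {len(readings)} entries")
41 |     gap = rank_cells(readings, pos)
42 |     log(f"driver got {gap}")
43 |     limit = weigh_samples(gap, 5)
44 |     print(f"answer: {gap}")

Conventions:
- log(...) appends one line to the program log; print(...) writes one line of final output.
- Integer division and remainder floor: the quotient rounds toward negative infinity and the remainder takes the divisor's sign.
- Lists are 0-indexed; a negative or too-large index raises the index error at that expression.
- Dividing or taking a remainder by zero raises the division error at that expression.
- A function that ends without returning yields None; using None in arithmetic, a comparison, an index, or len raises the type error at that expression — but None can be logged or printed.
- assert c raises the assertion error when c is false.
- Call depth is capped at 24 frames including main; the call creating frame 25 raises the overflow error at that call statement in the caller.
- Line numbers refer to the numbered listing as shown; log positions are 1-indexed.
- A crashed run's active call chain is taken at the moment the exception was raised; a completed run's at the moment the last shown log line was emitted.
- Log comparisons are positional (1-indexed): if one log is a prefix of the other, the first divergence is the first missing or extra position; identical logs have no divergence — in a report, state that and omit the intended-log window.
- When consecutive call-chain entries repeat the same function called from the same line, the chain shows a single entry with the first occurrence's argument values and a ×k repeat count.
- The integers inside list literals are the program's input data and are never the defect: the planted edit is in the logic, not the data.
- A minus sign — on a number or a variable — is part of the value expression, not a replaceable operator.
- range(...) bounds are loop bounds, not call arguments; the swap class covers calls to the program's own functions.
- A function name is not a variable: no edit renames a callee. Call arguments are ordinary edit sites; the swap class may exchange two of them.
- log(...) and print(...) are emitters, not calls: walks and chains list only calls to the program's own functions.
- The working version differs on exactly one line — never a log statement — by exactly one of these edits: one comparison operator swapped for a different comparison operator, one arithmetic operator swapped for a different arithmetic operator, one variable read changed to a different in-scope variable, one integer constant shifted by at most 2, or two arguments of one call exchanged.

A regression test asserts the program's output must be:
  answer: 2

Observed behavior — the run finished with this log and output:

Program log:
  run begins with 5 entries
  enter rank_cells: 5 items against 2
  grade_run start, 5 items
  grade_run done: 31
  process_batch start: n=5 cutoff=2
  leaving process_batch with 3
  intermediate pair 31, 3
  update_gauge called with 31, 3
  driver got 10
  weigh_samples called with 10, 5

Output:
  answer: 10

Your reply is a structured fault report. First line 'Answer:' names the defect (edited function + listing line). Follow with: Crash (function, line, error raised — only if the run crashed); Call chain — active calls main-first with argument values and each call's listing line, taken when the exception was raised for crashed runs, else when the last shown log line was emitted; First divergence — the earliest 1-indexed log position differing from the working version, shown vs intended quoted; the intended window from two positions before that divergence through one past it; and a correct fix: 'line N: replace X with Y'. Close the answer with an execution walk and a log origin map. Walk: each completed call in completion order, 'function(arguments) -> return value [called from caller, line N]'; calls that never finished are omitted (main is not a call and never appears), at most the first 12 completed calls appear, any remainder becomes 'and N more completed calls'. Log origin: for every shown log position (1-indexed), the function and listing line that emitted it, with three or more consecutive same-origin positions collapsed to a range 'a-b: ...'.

Answer: the defect is in main at line 44.
The tell: The logs agree in full; only the final output differs.
Call chain: main -> weigh_samples(10, 5) (called at line 43).
First divergence: none; the two logs match at every position.
Execution walk:
  grade_run([1, 10, 8, 2, 10]) -> 31  [called from rank_cells, line 26]
  process_batch([1, 10, 8, 2, 10], 2) -> 3  [called from rank_cells, line 27]
  update_gauge(31, 3) -> 10  [called from rank_cells, line 29]
  rank_cells([1, 10, 8, 2, 10], 2) -> 10  [called from main, line 41]
  weigh_samples(10, 5) -> 2  [called from main, line 43]
Log origin:
  1: logged in main at line 40
  2: logged in rank_cells at line 25
  3: logged in grade_run at line 2
  4: logged in grade_run at line 6
  5: logged in process_batch at line 10
  6: logged in process_batch at line 15
  7: logged in rank_cells at line 28
  8: logged in update_gauge at line 19
  9: logged in main at line 42
  10: logged in weigh_samples at line 32
A correct fix: line 44: replace `gap` with `limit`.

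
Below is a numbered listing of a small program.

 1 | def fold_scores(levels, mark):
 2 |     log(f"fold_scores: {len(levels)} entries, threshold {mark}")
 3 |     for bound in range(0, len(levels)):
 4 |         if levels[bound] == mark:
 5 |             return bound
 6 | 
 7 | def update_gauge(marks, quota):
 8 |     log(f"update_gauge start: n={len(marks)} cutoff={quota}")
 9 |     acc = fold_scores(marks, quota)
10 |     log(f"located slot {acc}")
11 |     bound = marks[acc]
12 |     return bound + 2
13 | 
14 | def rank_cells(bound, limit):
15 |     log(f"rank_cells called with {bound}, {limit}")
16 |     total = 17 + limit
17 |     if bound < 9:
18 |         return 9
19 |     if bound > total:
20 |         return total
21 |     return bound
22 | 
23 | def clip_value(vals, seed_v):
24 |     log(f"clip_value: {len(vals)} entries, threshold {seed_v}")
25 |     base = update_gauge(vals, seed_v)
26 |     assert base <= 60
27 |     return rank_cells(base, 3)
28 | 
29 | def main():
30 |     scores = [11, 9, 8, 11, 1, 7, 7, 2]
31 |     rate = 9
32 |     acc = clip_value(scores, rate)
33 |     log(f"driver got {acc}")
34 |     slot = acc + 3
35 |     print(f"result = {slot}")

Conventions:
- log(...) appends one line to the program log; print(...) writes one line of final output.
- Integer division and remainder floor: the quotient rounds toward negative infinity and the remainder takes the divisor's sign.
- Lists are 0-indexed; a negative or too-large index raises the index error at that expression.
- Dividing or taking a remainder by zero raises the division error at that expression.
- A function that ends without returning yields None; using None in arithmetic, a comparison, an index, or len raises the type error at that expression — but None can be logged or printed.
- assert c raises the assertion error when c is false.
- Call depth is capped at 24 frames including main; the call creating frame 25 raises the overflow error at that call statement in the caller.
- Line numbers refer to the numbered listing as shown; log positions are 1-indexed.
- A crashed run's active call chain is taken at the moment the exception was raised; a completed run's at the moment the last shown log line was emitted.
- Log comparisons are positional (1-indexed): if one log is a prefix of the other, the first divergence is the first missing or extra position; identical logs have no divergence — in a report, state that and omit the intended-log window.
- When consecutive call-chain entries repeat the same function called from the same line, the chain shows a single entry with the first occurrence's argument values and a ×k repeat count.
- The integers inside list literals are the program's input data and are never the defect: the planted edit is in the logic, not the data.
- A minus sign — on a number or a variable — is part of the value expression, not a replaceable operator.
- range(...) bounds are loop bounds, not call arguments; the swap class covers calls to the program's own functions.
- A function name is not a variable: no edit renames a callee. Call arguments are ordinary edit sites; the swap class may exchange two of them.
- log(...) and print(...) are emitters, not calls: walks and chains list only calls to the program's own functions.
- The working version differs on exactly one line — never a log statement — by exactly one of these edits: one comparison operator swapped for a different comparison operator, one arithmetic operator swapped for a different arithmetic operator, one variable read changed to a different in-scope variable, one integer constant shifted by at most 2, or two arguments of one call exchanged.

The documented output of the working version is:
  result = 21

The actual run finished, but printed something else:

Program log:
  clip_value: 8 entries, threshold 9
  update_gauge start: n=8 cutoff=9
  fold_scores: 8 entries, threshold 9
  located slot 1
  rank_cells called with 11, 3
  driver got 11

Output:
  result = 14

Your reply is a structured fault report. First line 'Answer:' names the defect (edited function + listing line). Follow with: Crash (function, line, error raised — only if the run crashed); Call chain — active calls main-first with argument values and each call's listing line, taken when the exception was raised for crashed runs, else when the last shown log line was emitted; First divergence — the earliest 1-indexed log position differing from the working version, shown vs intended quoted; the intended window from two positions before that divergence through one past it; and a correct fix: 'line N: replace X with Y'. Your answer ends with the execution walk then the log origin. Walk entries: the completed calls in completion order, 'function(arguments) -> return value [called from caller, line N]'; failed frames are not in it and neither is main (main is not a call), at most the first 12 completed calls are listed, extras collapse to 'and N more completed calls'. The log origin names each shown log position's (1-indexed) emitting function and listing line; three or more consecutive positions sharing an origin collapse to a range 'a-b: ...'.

Answer: the defect is in update_gauge at line 12.
The tell: Position 5 is the first bad log line: 'rank_cells called with 11, 3' should read 'rank_cells called with 18, 3'.
Call chain: main.
First divergence: at position 5 the run shows 'rank_cells called with 11, 3' where the working version logs 'rank_cells called with 18, 3'.
Intended log window:
  3: fold_scores: 8 entries, threshold 9
  4: located slot 1
  5: rank_cells called with 18, 3
  6: driver got 18
Execution walk:
  fold_scores([11, 9, 8, 11, 1, 7, 7, 2], 9) -> 1  [called from update_gauge, line 9]
  update_gauge([11, 9, 8, 11, 1, 7, 7, 2], 9) -> 11  [called from clip_value, line 25]
  rank_cells(11, 3) -> 11  [called from clip_value, line 27]
  clip_value([11, 9, 8, 11, 1, 7, 7, 2], 9) -> 11  [called from main, line 32]
Log origin:
  1: emitted by clip_value (line 24)
  2: emitted by update_gauge (line 8)
  3: emitted by fold_scores (line 2)
  4: emitted by update_gauge (line 10)
  5: emitted by rank_cells (line 15)
  6: emitted by main (line 33)
A correct fix: line 12: replace `+` with `*`.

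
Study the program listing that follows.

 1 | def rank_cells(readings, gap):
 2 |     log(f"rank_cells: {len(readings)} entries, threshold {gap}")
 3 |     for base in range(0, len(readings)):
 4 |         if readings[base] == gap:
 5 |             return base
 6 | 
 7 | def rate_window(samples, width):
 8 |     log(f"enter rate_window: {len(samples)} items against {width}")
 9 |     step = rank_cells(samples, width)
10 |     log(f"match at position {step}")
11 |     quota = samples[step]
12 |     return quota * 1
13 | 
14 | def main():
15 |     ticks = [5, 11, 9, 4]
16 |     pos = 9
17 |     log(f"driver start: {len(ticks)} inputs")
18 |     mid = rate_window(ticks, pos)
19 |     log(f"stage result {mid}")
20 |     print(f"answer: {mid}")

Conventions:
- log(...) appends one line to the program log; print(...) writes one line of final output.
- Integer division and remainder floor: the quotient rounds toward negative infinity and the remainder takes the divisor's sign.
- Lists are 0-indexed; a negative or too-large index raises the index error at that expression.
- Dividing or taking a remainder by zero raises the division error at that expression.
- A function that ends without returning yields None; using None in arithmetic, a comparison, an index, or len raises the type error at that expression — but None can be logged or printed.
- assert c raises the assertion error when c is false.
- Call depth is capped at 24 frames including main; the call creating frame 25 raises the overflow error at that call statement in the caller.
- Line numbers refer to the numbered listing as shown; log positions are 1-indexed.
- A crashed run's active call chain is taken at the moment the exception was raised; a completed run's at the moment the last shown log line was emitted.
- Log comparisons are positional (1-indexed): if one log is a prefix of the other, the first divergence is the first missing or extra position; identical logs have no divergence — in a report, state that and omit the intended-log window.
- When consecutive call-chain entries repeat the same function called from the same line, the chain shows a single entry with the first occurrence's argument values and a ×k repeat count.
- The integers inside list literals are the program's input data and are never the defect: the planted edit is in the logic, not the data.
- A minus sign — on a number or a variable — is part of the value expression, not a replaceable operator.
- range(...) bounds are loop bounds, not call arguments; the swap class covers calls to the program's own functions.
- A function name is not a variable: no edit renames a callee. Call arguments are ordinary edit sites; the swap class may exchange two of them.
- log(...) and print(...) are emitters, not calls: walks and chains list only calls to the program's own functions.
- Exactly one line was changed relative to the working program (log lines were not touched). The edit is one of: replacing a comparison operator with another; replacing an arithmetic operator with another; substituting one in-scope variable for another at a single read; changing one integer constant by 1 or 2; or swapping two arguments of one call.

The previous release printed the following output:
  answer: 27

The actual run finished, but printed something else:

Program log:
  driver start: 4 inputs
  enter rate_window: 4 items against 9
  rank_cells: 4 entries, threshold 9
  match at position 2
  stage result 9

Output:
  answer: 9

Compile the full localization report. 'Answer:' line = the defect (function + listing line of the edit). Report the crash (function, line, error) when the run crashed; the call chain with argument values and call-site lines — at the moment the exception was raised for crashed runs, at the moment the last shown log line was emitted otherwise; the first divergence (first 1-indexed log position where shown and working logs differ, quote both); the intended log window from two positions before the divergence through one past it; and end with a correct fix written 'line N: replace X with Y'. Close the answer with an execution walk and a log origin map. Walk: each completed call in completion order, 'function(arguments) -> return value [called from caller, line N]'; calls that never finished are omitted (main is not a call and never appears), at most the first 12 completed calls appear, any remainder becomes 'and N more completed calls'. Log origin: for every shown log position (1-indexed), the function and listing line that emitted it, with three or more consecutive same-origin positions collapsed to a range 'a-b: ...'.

Answer: the defect is in rate_window at line 12.
Core observation: Log line 5 is where behavior first shows: 'stage result 9' appears instead of 'stage result 27'.
Call chain: main.
First divergence: position 5 — the shown line 'stage result 9' should read 'stage result 27'.
Intended log window:
  3: rank_cells: 4 entries, threshold 9
  4: match at position 2
  5: stage result 27
Execution walk:
  rank_cells([5, 11, 9, 4], 9) -> 2  [called from rate_window, line 9]
  rate_window([5, 11, 9, 4], 9) -> 9  [called from main, line 18]
Log origin:
  1: from main, line 17
  2: from rate_window, line 8
  3: from rank_cells, line 2
  4: from rate_window, line 10
  5: from main, line 19
A correct fix: line 12: replace `1` with `3`.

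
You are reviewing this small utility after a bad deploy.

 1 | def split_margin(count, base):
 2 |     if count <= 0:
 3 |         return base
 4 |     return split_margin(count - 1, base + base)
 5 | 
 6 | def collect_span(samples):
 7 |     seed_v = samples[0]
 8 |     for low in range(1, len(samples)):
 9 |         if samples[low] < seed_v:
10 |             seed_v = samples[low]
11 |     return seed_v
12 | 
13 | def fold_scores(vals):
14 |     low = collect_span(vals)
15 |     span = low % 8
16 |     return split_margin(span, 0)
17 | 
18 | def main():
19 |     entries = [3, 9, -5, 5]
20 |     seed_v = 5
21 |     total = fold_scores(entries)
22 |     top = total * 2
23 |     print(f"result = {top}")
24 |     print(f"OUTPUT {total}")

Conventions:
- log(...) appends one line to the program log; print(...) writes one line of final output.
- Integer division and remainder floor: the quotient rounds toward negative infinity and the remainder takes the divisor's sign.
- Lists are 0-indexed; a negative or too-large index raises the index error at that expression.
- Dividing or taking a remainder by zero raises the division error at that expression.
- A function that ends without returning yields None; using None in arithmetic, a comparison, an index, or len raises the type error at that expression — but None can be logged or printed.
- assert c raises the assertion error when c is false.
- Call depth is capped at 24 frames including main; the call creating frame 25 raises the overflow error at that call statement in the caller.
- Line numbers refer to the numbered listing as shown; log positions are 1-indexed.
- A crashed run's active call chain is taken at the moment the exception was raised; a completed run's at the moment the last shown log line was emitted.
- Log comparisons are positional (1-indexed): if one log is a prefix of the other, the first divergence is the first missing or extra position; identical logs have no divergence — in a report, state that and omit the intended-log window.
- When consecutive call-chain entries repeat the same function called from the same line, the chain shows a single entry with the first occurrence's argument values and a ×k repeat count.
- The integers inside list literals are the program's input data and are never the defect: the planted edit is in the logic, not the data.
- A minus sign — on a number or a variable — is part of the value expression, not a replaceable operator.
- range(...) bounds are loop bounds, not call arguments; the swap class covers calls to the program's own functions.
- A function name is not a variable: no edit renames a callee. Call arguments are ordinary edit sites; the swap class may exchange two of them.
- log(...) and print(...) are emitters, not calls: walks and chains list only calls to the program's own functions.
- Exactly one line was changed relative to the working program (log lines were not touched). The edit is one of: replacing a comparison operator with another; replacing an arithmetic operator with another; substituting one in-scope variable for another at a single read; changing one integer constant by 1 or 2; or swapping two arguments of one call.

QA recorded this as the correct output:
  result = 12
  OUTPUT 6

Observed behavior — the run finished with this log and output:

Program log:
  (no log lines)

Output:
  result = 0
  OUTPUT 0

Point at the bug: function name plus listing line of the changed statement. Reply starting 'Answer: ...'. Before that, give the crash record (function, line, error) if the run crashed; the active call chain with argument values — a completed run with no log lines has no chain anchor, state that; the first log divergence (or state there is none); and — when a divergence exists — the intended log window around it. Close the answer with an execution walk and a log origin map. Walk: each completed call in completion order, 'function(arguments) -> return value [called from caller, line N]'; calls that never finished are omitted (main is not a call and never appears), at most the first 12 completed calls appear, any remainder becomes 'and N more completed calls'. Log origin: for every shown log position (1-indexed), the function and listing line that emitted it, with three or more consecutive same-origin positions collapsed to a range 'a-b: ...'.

Answer: the defect is in split_margin at line 4.
The tell: Log streams are identical — the defect surfaces only in the printed output.
Call chain: (no anchor — the run completed with no log lines).
First divergence: there is none — every log position agrees.
Execution walk:
  collect_span([3, 9, -5, 5]) -> -5  [called from fold_scores, line 14]
  split_margin(0, 0) -> 0  [called from split_margin, line 4]
  split_margin(1, 0) -> 0  [called from split_margin, line 4]
  split_margin(2, 0) -> 0  [called from split_margin, line 4]
  split_margin(3, 0) -> 0  [called from fold_scores, line 16]
  fold_scores([3, 9, -5, 5]) -> 0  [called from main, line 21]
Log line origins:
  (no log lines)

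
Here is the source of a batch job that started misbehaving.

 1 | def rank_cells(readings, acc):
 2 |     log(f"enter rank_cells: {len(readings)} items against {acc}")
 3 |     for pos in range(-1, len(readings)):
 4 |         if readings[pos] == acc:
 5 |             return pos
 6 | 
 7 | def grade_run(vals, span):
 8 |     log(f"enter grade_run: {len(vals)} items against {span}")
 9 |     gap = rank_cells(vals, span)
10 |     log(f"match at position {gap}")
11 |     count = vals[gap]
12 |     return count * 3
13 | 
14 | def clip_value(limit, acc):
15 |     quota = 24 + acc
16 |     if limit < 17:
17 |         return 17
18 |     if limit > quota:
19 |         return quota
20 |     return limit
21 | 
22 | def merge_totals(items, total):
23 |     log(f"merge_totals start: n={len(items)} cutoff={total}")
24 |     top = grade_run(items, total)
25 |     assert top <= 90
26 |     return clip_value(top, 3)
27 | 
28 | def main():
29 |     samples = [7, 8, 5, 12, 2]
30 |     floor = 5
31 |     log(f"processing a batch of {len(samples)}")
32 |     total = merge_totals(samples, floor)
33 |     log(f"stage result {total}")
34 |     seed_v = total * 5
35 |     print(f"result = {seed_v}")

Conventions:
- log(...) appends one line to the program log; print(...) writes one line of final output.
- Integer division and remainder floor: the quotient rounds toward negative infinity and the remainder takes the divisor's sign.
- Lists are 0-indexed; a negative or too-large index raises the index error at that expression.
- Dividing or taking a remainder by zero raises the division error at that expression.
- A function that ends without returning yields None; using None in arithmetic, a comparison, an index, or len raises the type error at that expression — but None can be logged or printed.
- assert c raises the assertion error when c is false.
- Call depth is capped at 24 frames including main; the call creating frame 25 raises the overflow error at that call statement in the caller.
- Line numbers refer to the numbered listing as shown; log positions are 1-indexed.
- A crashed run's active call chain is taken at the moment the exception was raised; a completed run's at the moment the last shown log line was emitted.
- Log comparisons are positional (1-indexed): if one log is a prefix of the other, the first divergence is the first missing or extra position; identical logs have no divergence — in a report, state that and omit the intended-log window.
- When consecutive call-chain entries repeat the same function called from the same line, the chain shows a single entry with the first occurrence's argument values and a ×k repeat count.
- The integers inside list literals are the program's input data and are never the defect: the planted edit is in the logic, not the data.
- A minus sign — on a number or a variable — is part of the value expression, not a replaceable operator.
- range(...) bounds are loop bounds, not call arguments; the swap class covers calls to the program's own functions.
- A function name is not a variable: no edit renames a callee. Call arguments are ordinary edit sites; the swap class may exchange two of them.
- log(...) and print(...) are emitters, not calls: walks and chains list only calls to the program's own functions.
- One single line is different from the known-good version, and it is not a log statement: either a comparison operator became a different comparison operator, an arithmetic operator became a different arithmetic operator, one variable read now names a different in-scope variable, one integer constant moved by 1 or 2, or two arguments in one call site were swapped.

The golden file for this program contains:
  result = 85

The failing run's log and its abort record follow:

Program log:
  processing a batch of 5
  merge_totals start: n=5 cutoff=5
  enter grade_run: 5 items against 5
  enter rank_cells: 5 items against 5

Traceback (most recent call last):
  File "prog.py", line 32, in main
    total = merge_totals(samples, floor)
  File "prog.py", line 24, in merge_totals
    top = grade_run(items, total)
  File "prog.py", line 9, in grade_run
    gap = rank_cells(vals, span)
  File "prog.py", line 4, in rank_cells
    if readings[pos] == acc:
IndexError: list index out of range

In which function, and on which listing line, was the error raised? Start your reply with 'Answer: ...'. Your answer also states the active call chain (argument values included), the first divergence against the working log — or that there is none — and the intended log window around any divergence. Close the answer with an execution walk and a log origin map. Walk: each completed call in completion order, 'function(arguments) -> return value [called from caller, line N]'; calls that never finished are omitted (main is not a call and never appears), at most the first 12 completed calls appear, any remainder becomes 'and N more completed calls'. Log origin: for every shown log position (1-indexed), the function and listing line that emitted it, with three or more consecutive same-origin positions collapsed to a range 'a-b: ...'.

Answer: the error was raised in rank_cells, line 4.
Key observation: Only 4 log lines were emitted before the run died; the intended continuation was 'match at position 2'.
Call chain: main -> merge_totals([7, 8, 5, 12, 2], 5) (called at line 32) -> grade_run([7, 8, 5, 12, 2], 5) (called at line 24) -> rank_cells([7, 8, 5, 12, 2], 5) (called at line 9).
First divergence: position 5 — after 4 matching lines the faulty run goes silent; intended next line 'match at position 2'.
Intended log window:
  3: enter grade_run: 5 items against 5
  4: enter rank_cells: 5 items against 5
  5: match at position 2
  6: stage result 17
Execution walk:
  (no call completed)
Log line origins:
  1: emitted by main (line 31)
  2: emitted by merge_totals (line 23)
  3: emitted by grade_run (line 8)
  4: emitted by rank_cells (line 2)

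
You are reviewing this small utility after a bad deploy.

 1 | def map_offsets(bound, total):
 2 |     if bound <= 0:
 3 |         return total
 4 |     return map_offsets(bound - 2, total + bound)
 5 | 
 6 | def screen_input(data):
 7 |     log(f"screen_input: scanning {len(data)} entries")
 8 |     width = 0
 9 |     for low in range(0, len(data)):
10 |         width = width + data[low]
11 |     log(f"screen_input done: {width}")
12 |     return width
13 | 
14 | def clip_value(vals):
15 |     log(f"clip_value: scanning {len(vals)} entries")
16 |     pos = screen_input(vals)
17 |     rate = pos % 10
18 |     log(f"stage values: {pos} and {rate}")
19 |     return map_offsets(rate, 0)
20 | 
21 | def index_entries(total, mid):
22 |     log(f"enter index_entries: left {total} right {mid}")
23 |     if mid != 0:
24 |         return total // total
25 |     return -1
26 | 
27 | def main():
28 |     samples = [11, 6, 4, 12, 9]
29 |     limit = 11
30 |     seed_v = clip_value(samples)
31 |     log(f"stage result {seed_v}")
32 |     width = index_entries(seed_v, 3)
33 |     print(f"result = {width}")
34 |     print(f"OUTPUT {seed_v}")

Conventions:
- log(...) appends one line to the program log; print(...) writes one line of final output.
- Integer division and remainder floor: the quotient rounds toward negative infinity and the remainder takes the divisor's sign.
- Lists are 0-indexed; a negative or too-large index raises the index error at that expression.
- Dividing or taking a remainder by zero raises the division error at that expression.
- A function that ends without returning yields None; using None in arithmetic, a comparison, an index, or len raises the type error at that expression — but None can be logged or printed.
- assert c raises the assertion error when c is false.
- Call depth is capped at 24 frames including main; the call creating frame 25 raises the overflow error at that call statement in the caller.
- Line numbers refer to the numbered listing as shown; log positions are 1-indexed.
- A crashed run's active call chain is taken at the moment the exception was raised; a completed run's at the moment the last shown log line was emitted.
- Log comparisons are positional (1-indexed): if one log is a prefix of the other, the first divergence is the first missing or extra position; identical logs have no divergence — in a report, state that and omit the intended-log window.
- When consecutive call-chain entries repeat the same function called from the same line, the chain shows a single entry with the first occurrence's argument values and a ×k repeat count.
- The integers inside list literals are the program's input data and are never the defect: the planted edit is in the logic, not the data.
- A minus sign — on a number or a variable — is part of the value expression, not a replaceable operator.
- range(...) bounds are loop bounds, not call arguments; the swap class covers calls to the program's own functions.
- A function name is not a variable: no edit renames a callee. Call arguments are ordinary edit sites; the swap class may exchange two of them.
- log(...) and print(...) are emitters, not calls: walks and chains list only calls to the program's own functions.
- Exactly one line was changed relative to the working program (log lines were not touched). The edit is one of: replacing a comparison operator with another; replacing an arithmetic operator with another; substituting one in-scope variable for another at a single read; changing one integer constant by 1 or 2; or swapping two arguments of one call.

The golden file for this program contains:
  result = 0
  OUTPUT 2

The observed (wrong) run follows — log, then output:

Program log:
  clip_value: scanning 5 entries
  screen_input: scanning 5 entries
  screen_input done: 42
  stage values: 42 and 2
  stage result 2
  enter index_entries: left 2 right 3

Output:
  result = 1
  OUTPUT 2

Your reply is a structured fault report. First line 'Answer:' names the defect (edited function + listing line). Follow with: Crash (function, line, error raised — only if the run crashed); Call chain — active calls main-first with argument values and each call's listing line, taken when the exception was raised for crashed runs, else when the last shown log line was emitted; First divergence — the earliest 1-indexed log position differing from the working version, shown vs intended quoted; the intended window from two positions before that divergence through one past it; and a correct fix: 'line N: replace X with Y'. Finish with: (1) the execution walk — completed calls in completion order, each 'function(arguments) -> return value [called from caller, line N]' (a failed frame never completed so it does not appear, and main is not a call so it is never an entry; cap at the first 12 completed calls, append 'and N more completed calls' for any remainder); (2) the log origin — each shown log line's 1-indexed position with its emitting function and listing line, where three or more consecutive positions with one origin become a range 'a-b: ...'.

Answer: the defect is in index_entries at line 24.
Core observation: No log line changed; the fault shows up purely in the output.
Call chain: main -> index_entries(2, 3) (called at line 32).
First divergence: none (the log streams are identical).
Execution walk:
  screen_input([11, 6, 4, 12, 9]) -> 42  [called from clip_value, line 16]
  map_offsets(0, 2) -> 2  [called from map_offsets, line 4]
  map_offsets(2, 0) -> 2  [called from clip_value, line 19]
  clip_value([11, 6, 4, 12, 9]) -> 2  [called from main, line 30]
  index_entries(2, 3) -> 1  [called from main, line 32]
Log origins:
  1 — clip_value, line 15
  2 — screen_input, line 7
  3 — screen_input, line 11
  4 — clip_value, line 18
  5 — main, line 31
  6 — index_entries, line 22
A correct fix: line 24: replace `total // total` with `total // mid`.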